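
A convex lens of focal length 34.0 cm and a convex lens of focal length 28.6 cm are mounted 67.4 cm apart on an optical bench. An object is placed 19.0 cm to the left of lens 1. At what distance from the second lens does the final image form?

38.6 cm

Lens 1: 1/d_i1 = 1/f₁ − 1/d_o1 = 1/(34.0) − 1/(19.0) = -0.02322, so d_i1 = -43.07 cm.
The intermediate image is 43.07 cm to the left of lens 1 (virtual), which is 67.4 − (-43.07) = 110.5 cm to the left of lens 2, so d_o2 = +110.5 cm.
Lens 2: 1/d_i2 = 1/f₂ − 1/d_o2 = 1/(28.6) − 1/(110.5) = 0.02592, so d_i2 = 38.6 cm.
The final image is real, 38.6 cm to the right of lens 2 (overall magnification ≈ -0.79).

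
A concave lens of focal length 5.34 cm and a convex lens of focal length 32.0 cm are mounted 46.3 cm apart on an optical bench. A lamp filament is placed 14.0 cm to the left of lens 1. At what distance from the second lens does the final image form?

Lens 1 is diverging, so f₁ = −5.34 cm.
Lens 1: 1/d_i1 = 1/f₁ − 1/d_o1 = 1/(-5.34) − 1/(14.0) = -0.2587, so d_i1 = -3.866 cm.
The intermediate image is 3.866 cm to the left of lens 1 (virtual), which is 46.3 − (-3.866) = 50.17 cm to the left of lens 2, so d_o2 = +50.17 cm.
Lens 2: 1/d_i2 = 1/f₂ − 1/d_o2 = 1/(32.0) − 1/(50.17) = 0.01132, so d_i2 = 88.4 cm.
The final image is real, 88.4 cm to the right of lens 2 (overall magnification ≈ -0.49).

88.4 cm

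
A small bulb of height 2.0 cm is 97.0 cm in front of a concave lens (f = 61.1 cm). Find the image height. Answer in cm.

For a concave lens, f = -61.1 cm.
1/d_i = 1/f − 1/d_o = 1/(-61.10) − 1/(97.0) = -0.02668, so d_i = -37.49 cm.
m = −d_i/d_o = +0.3865.
|h_i| = |m|·h_o = 0.3865 × 2.0 = 0.773 cm. The image is virtual, upright and reduced, on the same side as the object.

0.773 cm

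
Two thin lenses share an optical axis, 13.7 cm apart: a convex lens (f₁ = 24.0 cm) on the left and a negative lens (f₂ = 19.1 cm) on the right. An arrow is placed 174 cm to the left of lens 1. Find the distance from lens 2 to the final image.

Lens 1: 1/d_i1 = 1/f₁ − 1/d_o1 = 1/(24.0) − 1/(174) = 0.03592, so d_i1 = 27.84 cm.
The intermediate image is 27.84 cm to the right of lens 1, which lies 14.14 cm to the right of lens 2 — a virtual object — so d_o2 = −14.14 cm.
Lens 2 is diverging, so f₂ = −19.1 cm.
Lens 2: 1/d_i2 = 1/f₂ − 1/d_o2 = 1/(-19.1) − 1/(-14.14) = 0.01837, so d_i2 = 54.5 cm.
The final image is real, 54.5 cm to the right of lens 2 (overall magnification ≈ -0.62).

54.5 cm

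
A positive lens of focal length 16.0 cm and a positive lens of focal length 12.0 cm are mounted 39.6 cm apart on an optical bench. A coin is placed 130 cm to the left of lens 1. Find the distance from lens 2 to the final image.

Lens 1: 1/d_i1 = 1/f₁ − 1/d_o1 = 1/(16.0) − 1/(130) = 0.05481, so d_i1 = 18.25 cm.
The intermediate image is 18.25 cm to the right of lens 1, which is 39.6 − (18.25) = 21.35 cm to the left of lens 2, so d_o2 = +21.35 cm.
Lens 2: 1/d_i2 = 1/f₂ − 1/d_o2 = 1/(12.0) − 1/(21.35) = 0.03649, so d_i2 = 27.4 cm.
The final image is real, 27.4 cm to the right of lens 2 (overall magnification ≈ 0.18).

27.4 cm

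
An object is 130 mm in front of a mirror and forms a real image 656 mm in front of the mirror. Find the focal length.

f = 108 mm (concave)

Real image ⇒ d_i = +656 mm.
1/f = 1/d_o + 1/d_i = 1/(130) + 1/(656) = 0.009217, so f = 108 mm.
Since f is positive, the mirror is concave.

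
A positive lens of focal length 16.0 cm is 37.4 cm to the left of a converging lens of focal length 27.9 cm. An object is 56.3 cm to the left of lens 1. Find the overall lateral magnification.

Lens 1: 1/d_i1 = 1/(16.0) − 1/(56.3) = 0.04474, so d_i1 = 22.35 cm; m₁ = −d_i1/d_o1 = -0.3970.
d_o2 = 37.4 − (22.35) = 15.05 cm.
Lens 2: 1/d_i2 = 1/(27.9) − 1/(15.05) = -0.03060, so d_i2 = -32.68 cm; m₂ = −d_i2/d_o2 = +2.171.
m = m₁·m₂ = (-0.3970)(+2.171) = -0.862.

m = -0.862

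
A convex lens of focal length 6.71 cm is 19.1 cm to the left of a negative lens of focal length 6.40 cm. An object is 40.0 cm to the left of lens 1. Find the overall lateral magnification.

Lens 1: 1/d_i1 = 1/(6.71) − 1/(40.0) = 0.1240, so d_i1 = 8.062 cm; m₁ = −d_i1/d_o1 = -0.2015.
d_o2 = 19.1 − (8.062) = 11.04 cm.
f₂ = −6.40 cm (diverging).
Lens 2: 1/d_i2 = 1/(-6.40) − 1/(11.04) = -0.2468, so d_i2 = -4.051 cm; m₂ = −d_i2/d_o2 = +0.3670.
m = m₁·m₂ = (-0.2015)(+0.3670) = -0.0740.

m = -0.0740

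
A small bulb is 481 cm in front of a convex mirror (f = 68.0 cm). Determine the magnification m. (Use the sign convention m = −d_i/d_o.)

For a convex mirror, f = -68.0 cm.
1/d_i = 1/f − 1/d_o = 1/(-68.00) − 1/(481) = -0.01678, so d_i = -59.58 cm.
m = −d_i/d_o = −(-59.58)/(481) = +0.124.
The image is virtual, upright and reduced, behind the mirror.

m = +0.124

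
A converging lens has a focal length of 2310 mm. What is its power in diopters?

P = +0.433 D

f = 231 cm = 2.31 m.
P = 1/f = 1/(2.31 m) = +0.433 D.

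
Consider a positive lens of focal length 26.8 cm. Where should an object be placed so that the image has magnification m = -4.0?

m = −d_i/d_o ⇒ d_i = −m·d_o.
1/f = 1/d_o + 1/d_i = 1/d_o − 1/(m·d_o) = (1 − 1/m)/d_o, so d_o = f(1 − 1/m) = (26.80)(1 − 1/(-4.0)) = 33.5 cm.

33.5 cm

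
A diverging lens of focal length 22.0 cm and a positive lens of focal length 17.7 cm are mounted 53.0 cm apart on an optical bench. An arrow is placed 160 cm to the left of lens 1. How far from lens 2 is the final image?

23.4 cm

Lens 1 is diverging, so f₁ = −22.0 cm.
Lens 1: 1/d_i1 = 1/f₁ − 1/d_o1 = 1/(-22.0) − 1/(160) = -0.05170, so d_i1 = -19.34 cm.
The intermediate image is 19.34 cm to the left of lens 1 (virtual), which is 53.0 − (-19.34) = 72.34 cm to the left of lens 2, so d_o2 = +72.34 cm.
Lens 2: 1/d_i2 = 1/f₂ − 1/d_o2 = 1/(17.7) − 1/(72.34) = 0.04267, so d_i2 = 23.4 cm.
The final image is real, 23.4 cm to the right of lens 2 (overall magnification ≈ -0.039).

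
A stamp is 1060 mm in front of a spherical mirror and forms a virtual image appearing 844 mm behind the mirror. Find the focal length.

f = -4140 mm (convex)

Virtual image ⇒ d_i = −844 mm.
1/f = 1/d_o + 1/d_i = 1/(1060) + 1/(-844) = -0.0002414, so f = -4140 mm.
Since f is negative, the spherical mirror is convex.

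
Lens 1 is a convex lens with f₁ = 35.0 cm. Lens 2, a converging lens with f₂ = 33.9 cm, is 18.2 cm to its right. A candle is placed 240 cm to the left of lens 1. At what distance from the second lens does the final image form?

Lens 1: 1/d_i1 = 1/f₁ − 1/d_o1 = 1/(35.0) − 1/(240) = 0.02440, so d_i1 = 40.98 cm.
The intermediate image is 40.98 cm to the right of lens 1, which lies 22.78 cm to the right of lens 2 — a virtual object — so d_o2 = −22.78 cm.
Lens 2: 1/d_i2 = 1/f₂ − 1/d_o2 = 1/(33.9) − 1/(-22.78) = 0.07340, so d_i2 = 13.6 cm.
The final image is real, 13.6 cm to the right of lens 2 (overall magnification ≈ -0.10).

13.6 cm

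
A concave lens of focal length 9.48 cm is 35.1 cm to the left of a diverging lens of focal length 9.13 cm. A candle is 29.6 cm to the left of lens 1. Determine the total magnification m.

f₁ = −9.48 cm (diverging).
Lens 1: 1/d_i1 = 1/(-9.48) − 1/(29.6) = -0.1393, so d_i1 = -7.180 cm; m₁ = −d_i1/d_o1 = +0.2426.
d_o2 = 35.1 − (-7.180) = 42.28 cm.
f₂ = −9.13 cm (diverging).
Lens 2: 1/d_i2 = 1/(-9.13) − 1/(42.28) = -0.1332, so d_i2 = -7.509 cm; m₂ = −d_i2/d_o2 = +0.1776.
m = m₁·m₂ = (+0.2426)(+0.1776) = +0.0431.

m = +0.0431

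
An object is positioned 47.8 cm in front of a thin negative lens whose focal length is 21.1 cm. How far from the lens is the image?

For a negative lens, f = -21.1 cm.
Thin-lens equation: 1/d_i = 1/f − 1/d_o = 1/(-21.10) − 1/(47.8) = -0.04739 − 0.02092 = -0.06831, so d_i = -14.6 cm.
The image is virtual, upright and reduced, on the same side as the object.

14.6 cm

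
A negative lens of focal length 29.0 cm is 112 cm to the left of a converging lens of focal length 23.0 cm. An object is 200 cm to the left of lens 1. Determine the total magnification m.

m = -0.0255

f₁ = −29.0 cm (diverging).
Lens 1: 1/d_i1 = 1/(-29.0) − 1/(200) = -0.03948, so d_i1 = -25.33 cm; m₁ = −d_i1/d_o1 = +0.1266.
d_o2 = 112 − (-25.33) = 137.3 cm.
Lens 2: 1/d_i2 = 1/(23.0) − 1/(137.3) = 0.03619, so d_i2 = 27.63 cm; m₂ = −d_i2/d_o2 = -0.2012.
m = m₁·m₂ = (+0.1266)(-0.2012) = -0.0255.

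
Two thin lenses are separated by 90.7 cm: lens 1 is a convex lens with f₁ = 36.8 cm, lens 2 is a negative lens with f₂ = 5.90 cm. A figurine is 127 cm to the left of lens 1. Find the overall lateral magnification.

Lens 1: 1/d_i1 = 1/(36.8) − 1/(127) = 0.01930, so d_i1 = 51.81 cm; m₁ = −d_i1/d_o1 = -0.4080.
d_o2 = 90.7 − (51.81) = 38.89 cm.
f₂ = −5.90 cm (diverging).
Lens 2: 1/d_i2 = 1/(-5.90) − 1/(38.89) = -0.1952, so d_i2 = -5.123 cm; m₂ = −d_i2/d_o2 = +0.1317.
m = m₁·m₂ = (-0.4080)(+0.1317) = -0.0537.

m = -0.0537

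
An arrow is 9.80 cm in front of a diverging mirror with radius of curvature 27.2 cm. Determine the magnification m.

f = R/2 = 27.2/2 = 13.60 cm; for a diverging mirror, f = -13.60 cm.
1/d_i = 1/f − 1/d_o = 1/(-13.60) − 1/(9.80) = -0.1756, so d_i = -5.696 cm.
m = −d_i/d_o = −(-5.696)/(9.80) = +0.581.
The image is virtual, upright and reduced, behind the mirror.

m = +0.581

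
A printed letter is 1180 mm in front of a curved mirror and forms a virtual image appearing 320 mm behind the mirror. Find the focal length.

Virtual image ⇒ d_i = −320 mm.
1/f = 1/d_o + 1/d_i = 1/(1180) + 1/(-320) = -0.002278, so f = -439 mm.
Since f is negative, the curved mirror is convex.

f = -439 mm (convex)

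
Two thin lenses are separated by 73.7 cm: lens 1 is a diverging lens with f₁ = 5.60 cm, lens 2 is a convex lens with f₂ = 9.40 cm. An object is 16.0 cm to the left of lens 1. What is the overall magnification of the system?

m = -0.0356

f₁ = −5.60 cm (diverging).
Lens 1: 1/d_i1 = 1/(-5.60) − 1/(16.0) = -0.2411, so d_i1 = -4.148 cm; m₁ = −d_i1/d_o1 = +0.2592.
d_o2 = 73.7 − (-4.148) = 77.85 cm.
Lens 2: 1/d_i2 = 1/(9.40) − 1/(77.85) = 0.09354, so d_i2 = 10.69 cm; m₂ = −d_i2/d_o2 = -0.1373.
m = m₁·m₂ = (+0.2592)(-0.1373) = -0.0356.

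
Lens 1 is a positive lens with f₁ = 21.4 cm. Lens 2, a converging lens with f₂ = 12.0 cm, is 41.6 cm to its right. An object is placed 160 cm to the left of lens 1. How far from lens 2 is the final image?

41.4 cm

Lens 1: 1/d_i1 = 1/f₁ − 1/d_o1 = 1/(21.4) − 1/(160) = 0.04048, so d_i1 = 24.70 cm.
The intermediate image is 24.70 cm to the right of lens 1, which is 41.6 − (24.70) = 16.90 cm to the left of lens 2, so d_o2 = +16.90 cm.
Lens 2: 1/d_i2 = 1/f₂ − 1/d_o2 = 1/(12.0) − 1/(16.90) = 0.02416, so d_i2 = 41.4 cm.
The final image is real, 41.4 cm to the right of lens 2 (overall magnification ≈ 0.38).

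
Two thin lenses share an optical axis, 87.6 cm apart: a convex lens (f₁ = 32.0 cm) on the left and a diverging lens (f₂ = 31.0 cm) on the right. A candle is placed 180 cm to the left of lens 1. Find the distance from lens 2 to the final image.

18.9 cm

Lens 1: 1/d_i1 = 1/f₁ − 1/d_o1 = 1/(32.0) − 1/(180) = 0.02569, so d_i1 = 38.92 cm.
The intermediate image is 38.92 cm to the right of lens 1, which is 87.6 − (38.92) = 48.68 cm to the left of lens 2, so d_o2 = +48.68 cm.
Lens 2 is diverging, so f₂ = −31.0 cm.
Lens 2: 1/d_i2 = 1/f₂ − 1/d_o2 = 1/(-31.0) − 1/(48.68) = -0.05280, so d_i2 = -18.9 cm.
The final image is virtual, 18.9 cm to the left of lens 2 (overall magnification ≈ -0.084).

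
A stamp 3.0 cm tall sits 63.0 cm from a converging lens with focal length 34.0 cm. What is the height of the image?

1/d_i = 1/f − 1/d_o = 1/(34.00) − 1/(63.0) = 0.01354, so d_i = 73.86 cm.
m = −d_i/d_o = -1.172.
|h_i| = |m|·h_o = 1.172 × 3.0 = 3.52 cm. The image is real, inverted and enlarged, on the far side of the lens.

3.52 cm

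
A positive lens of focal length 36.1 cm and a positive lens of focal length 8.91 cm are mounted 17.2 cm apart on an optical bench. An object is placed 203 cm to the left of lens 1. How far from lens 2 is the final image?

Lens 1: 1/d_i1 = 1/f₁ − 1/d_o1 = 1/(36.1) − 1/(203) = 0.02277, so d_i1 = 43.91 cm.
The intermediate image is 43.91 cm to the right of lens 1, which lies 26.71 cm to the right of lens 2 — a virtual object — so d_o2 = −26.71 cm.
Lens 2: 1/d_i2 = 1/f₂ − 1/d_o2 = 1/(8.91) − 1/(-26.71) = 0.1497, so d_i2 = 6.68 cm.
The final image is real, 6.68 cm to the right of lens 2 (overall magnification ≈ -0.054).

6.68 cm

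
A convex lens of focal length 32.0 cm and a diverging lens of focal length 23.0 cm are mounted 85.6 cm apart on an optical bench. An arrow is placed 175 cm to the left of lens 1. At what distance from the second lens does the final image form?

Lens 1: 1/d_i1 = 1/f₁ − 1/d_o1 = 1/(32.0) − 1/(175) = 0.02554, so d_i1 = 39.16 cm.
The intermediate image is 39.16 cm to the right of lens 1, which is 85.6 − (39.16) = 46.44 cm to the left of lens 2, so d_o2 = +46.44 cm.
Lens 2 is diverging, so f₂ = −23.0 cm.
Lens 2: 1/d_i2 = 1/f₂ − 1/d_o2 = 1/(-23.0) − 1/(46.44) = -0.06501, so d_i2 = -15.4 cm.
The final image is virtual, 15.4 cm to the left of lens 2 (overall magnification ≈ -0.074).

15.4 cm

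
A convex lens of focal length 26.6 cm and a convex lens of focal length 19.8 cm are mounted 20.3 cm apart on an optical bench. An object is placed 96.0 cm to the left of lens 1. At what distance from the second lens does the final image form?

9.00 cm

Lens 1: 1/d_i1 = 1/f₁ − 1/d_o1 = 1/(26.6) − 1/(96.0) = 0.02718, so d_i1 = 36.80 cm.
The intermediate image is 36.80 cm to the right of lens 1, which lies 16.50 cm to the right of lens 2 — a virtual object — so d_o2 = −16.50 cm.
Lens 2: 1/d_i2 = 1/f₂ − 1/d_o2 = 1/(19.8) − 1/(-16.50) = 0.1111, so d_i2 = 9.00 cm.
The final image is real, 9.00 cm to the right of lens 2 (overall magnification ≈ -0.21).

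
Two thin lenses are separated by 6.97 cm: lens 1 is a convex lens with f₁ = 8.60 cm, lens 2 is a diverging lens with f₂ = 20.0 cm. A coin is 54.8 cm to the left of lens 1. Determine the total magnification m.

m = -0.222

Lens 1: 1/d_i1 = 1/(8.60) − 1/(54.8) = 0.09803, so d_i1 = 10.20 cm; m₁ = −d_i1/d_o1 = -0.1861.
d_o2 = 6.97 − (10.20) = -3.230 cm (virtual object).
f₂ = −20.0 cm (diverging).
Lens 2: 1/d_i2 = 1/(-20.0) − 1/(-3.230) = 0.2596, so d_i2 = 3.852 cm; m₂ = −d_i2/d_o2 = +1.193.
m = m₁·m₂ = (-0.1861)(+1.193) = -0.222.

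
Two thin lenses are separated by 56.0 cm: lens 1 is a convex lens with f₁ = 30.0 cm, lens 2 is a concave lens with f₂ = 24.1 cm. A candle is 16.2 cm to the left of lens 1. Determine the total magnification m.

Lens 1: 1/d_i1 = 1/(30.0) − 1/(16.2) = -0.02840, so d_i1 = -35.22 cm; m₁ = −d_i1/d_o1 = +2.174.
d_o2 = 56.0 − (-35.22) = 91.22 cm.
f₂ = −24.1 cm (diverging).
Lens 2: 1/d_i2 = 1/(-24.1) − 1/(91.22) = -0.05246, so d_i2 = -19.06 cm; m₂ = −d_i2/d_o2 = +0.2090.
m = m₁·m₂ = (+2.174)(+0.2090) = +0.454.

m = +0.454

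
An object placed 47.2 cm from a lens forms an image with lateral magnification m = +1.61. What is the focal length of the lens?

m = −d_i/d_o ⇒ d_i = −m·d_o = −(+1.61)·(47.2) = -75.99 cm.
1/f = 1/d_o + 1/d_i = 1/(47.2) + 1/(-75.99) = 0.008027, so f = 125 cm.
Since f is positive, the lens is converging.

f = 125 cm (converging)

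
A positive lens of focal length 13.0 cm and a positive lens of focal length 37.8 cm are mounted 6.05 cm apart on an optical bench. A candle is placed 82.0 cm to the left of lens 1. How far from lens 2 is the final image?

7.53 cm

Lens 1: 1/d_i1 = 1/f₁ − 1/d_o1 = 1/(13.0) − 1/(82.0) = 0.06473, so d_i1 = 15.45 cm.
The intermediate image is 15.45 cm to the right of lens 1, which lies 9.400 cm to the right of lens 2 — a virtual object — so d_o2 = −9.400 cm.
Lens 2: 1/d_i2 = 1/f₂ − 1/d_o2 = 1/(37.8) − 1/(-9.400) = 0.1328, so d_i2 = 7.53 cm.
The final image is real, 7.53 cm to the right of lens 2 (overall magnification ≈ -0.15).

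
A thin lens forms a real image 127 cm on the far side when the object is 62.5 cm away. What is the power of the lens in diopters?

P = +2.39 D

d_i = +127 cm.
1/f = 1/d_o + 1/d_i = 1/(62.5) + 1/(127) = 0.02387 cm⁻¹.
f = 41.89 cm = 0.4189 m, so P = 1/f = +2.39 D.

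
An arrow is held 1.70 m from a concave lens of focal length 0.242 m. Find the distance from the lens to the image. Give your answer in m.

For a concave lens, f = -0.242 m.
Lens equation: 1/q = 1/f − 1/p = 1/(-0.2420) − 1/(1.70) = -4.132 − 0.5882 = -4.720, so q = -0.212 m.
The image is virtual, upright and reduced, on the same side as the object.

0.212 m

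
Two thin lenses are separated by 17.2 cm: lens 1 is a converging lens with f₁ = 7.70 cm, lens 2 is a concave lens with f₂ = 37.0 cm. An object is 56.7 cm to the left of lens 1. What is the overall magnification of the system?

m = -0.128

Lens 1: 1/d_i1 = 1/(7.70) − 1/(56.7) = 0.1122, so d_i1 = 8.910 cm; m₁ = −d_i1/d_o1 = -0.1571.
d_o2 = 17.2 − (8.910) = 8.290 cm.
f₂ = −37.0 cm (diverging).
Lens 2: 1/d_i2 = 1/(-37.0) − 1/(8.290) = -0.1477, so d_i2 = -6.773 cm; m₂ = −d_i2/d_o2 = +0.8170.
m = m₁·m₂ = (-0.1571)(+0.8170) = -0.128.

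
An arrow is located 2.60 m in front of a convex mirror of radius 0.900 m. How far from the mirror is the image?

f = R/2 = 0.900/2 = 0.4500 m; for a convex mirror, f = -0.4500 m.
Mirror equation: 1/q = 1/f − 1/p = 1/(-0.4500) − 1/(2.60) = -2.222 − 0.3846 = -2.607, so q = -0.384 m.
The image is virtual, upright and reduced, behind the mirror.

0.384 m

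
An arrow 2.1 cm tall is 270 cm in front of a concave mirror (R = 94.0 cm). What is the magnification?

m = -0.211

f = R/2 = 94.0/2 = 47.00 cm.
1/d_i = 1/f − 1/d_o = 1/(47.00) − 1/(270) = 0.01757, so d_i = 56.91 cm.
m = −d_i/d_o = −(56.91)/(270) = -0.211.
The image is real, inverted and reduced, in front of the mirror.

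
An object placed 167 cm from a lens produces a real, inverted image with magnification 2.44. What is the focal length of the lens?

m = −d_i/d_o ⇒ d_i = −m·d_o = −(-2.44)·(167) = 407.5 cm.
1/f = 1/d_o + 1/d_i = 1/(167) + 1/(407.5) = 0.008442, so f = 118 cm.
Since f is positive, the lens is converging.

f = 118 cm (converging)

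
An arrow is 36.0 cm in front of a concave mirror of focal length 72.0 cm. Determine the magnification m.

m = +2.00

1/d_i = 1/f − 1/d_o = 1/(72.00) − 1/(36.0) = -0.01389, so d_i = -72.00 cm.
m = −d_i/d_o = −(-72.00)/(36.0) = +2.00.
The image is virtual, upright and enlarged, behind the mirror.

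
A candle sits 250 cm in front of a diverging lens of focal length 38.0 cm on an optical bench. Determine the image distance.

For a diverging lens, f = -38.0 cm.
Thin-lens equation: 1/q = 1/f − 1/p = 1/(-38.00) − 1/(250) = -0.02632 − 0.004000 = -0.03032, so q = -33.0 cm.
The image is virtual, upright and reduced, on the same side as the object.

33.0 cm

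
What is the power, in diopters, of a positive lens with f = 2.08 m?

P = +0.481 D

P = 1/f = 1/(2.08 m) = +0.481 D.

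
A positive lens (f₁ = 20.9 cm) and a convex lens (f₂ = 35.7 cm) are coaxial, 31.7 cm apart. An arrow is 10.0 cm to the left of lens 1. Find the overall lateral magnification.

m = -4.51

Lens 1: 1/d_i1 = 1/(20.9) − 1/(10.0) = -0.05215, so d_i1 = -19.17 cm; m₁ = −d_i1/d_o1 = +1.917.
d_o2 = 31.7 − (-19.17) = 50.87 cm.
Lens 2: 1/d_i2 = 1/(35.7) − 1/(50.87) = 0.008353, so d_i2 = 119.7 cm; m₂ = −d_i2/d_o2 = -2.353.
m = m₁·m₂ = (+1.917)(-2.353) = -4.51.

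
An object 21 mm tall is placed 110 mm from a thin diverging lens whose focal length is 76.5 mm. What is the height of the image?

For a diverging lens, f = -76.5 mm.
1/d_i = 1/f − 1/d_o = 1/(-76.50) − 1/(110) = -0.02216, so d_i = -45.12 mm.
m = −d_i/d_o = +0.4102.
|h_i| = |m|·h_o = 0.4102 × 21 = 8.61 mm. The image is virtual, upright and reduced, on the same side as the object.

8.61 mm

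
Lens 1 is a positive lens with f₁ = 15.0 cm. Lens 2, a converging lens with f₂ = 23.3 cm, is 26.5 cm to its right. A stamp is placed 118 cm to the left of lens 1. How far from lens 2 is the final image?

15.5 cm

Lens 1: 1/d_i1 = 1/f₁ − 1/d_o1 = 1/(15.0) − 1/(118) = 0.05819, so d_i1 = 17.18 cm.
The intermediate image is 17.18 cm to the right of lens 1, which is 26.5 − (17.18) = 9.320 cm to the left of lens 2, so d_o2 = +9.320 cm.
Lens 2: 1/d_i2 = 1/f₂ − 1/d_o2 = 1/(23.3) − 1/(9.320) = -0.06438, so d_i2 = -15.5 cm.
The final image is virtual, 15.5 cm to the left of lens 2 (overall magnification ≈ -0.24).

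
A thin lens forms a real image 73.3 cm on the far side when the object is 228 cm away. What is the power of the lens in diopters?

d_i = +73.3 cm.
1/f = 1/d_o + 1/d_i = 1/(228) + 1/(73.3) = 0.01803 cm⁻¹.
f = 55.47 cm = 0.5547 m, so P = 1/f = +1.80 D.

P = +1.80 D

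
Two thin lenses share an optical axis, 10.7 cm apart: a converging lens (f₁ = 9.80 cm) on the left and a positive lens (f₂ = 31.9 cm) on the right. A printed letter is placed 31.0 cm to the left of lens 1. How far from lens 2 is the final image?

Lens 1: 1/d_i1 = 1/f₁ − 1/d_o1 = 1/(9.80) − 1/(31.0) = 0.06978, so d_i1 = 14.33 cm.
The intermediate image is 14.33 cm to the right of lens 1, which lies 3.630 cm to the right of lens 2 — a virtual object — so d_o2 = −3.630 cm.
Lens 2: 1/d_i2 = 1/f₂ − 1/d_o2 = 1/(31.9) − 1/(-3.630) = 0.3068, so d_i2 = 3.26 cm.
The final image is real, 3.26 cm to the right of lens 2 (overall magnification ≈ -0.42).

3.26 cm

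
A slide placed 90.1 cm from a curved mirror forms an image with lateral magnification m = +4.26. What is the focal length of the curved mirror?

f = 118 cm (concave)

m = −d_i/d_o ⇒ d_i = −m·d_o = −(+4.26)·(90.1) = -383.8 cm.
1/f = 1/d_o + 1/d_i = 1/(90.1) + 1/(-383.8) = 0.008493, so f = 118 cm.
Since f is positive, the curved mirror is concave.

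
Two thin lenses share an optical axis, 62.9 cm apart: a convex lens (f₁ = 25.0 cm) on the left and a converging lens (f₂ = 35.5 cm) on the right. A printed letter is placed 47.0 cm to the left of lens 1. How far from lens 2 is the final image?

Lens 1: 1/d_i1 = 1/f₁ − 1/d_o1 = 1/(25.0) − 1/(47.0) = 0.01872, so d_i1 = 53.41 cm.
The intermediate image is 53.41 cm to the right of lens 1, which is 62.9 − (53.41) = 9.490 cm to the left of lens 2, so d_o2 = +9.490 cm.
Lens 2: 1/d_i2 = 1/f₂ − 1/d_o2 = 1/(35.5) − 1/(9.490) = -0.07721, so d_i2 = -13.0 cm.
The final image is virtual, 13.0 cm to the left of lens 2 (overall magnification ≈ -1.6).

13.0 cm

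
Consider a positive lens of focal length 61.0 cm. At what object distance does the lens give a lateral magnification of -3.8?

m = −d_i/d_o ⇒ d_i = −m·d_o.
1/f = 1/d_o + 1/d_i = 1/d_o − 1/(m·d_o) = (1 − 1/m)/d_o, so d_o = f(1 − 1/m) = (61.00)(1 − 1/(-3.8)) = 77.1 cm.

77.1 cm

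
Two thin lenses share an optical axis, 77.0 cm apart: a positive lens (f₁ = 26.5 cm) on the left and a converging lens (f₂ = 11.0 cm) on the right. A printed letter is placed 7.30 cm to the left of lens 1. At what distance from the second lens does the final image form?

12.6 cm

Lens 1: 1/d_i1 = 1/f₁ − 1/d_o1 = 1/(26.5) − 1/(7.30) = -0.09925, so d_i1 = -10.08 cm.
The intermediate image is 10.08 cm to the left of lens 1 (virtual), which is 77.0 − (-10.08) = 87.08 cm to the left of lens 2, so d_o2 = +87.08 cm.
Lens 2: 1/d_i2 = 1/f₂ − 1/d_o2 = 1/(11.0) − 1/(87.08) = 0.07943, so d_i2 = 12.6 cm.
The final image is real, 12.6 cm to the right of lens 2 (overall magnification ≈ -0.20).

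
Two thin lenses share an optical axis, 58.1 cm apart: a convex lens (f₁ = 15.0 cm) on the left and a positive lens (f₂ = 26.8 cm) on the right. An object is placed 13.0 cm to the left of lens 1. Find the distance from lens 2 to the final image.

32.4 cm

Lens 1: 1/d_i1 = 1/f₁ − 1/d_o1 = 1/(15.0) − 1/(13.0) = -0.01026, so d_i1 = -97.50 cm.
The intermediate image is 97.50 cm to the left of lens 1 (virtual), which is 58.1 − (-97.50) = 155.6 cm to the left of lens 2, so d_o2 = +155.6 cm.
Lens 2: 1/d_i2 = 1/f₂ − 1/d_o2 = 1/(26.8) − 1/(155.6) = 0.03089, so d_i2 = 32.4 cm.
The final image is real, 32.4 cm to the right of lens 2 (overall magnification ≈ -1.6).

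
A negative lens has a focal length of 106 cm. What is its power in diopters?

P = -0.943 D

For a negative lens, f = −106 cm.
f = -106 cm = -1.06 m.
P = 1/f = 1/(-1.06 m) = -0.943 D.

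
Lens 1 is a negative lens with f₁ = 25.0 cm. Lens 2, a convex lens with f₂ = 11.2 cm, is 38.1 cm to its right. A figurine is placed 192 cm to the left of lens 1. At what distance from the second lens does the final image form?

Lens 1 is diverging, so f₁ = −25.0 cm.
Lens 1: 1/d_i1 = 1/f₁ − 1/d_o1 = 1/(-25.0) − 1/(192) = -0.04521, so d_i1 = -22.12 cm.
The intermediate image is 22.12 cm to the left of lens 1 (virtual), which is 38.1 − (-22.12) = 60.22 cm to the left of lens 2, so d_o2 = +60.22 cm.
Lens 2: 1/d_i2 = 1/f₂ − 1/d_o2 = 1/(11.2) − 1/(60.22) = 0.07268, so d_i2 = 13.8 cm.
The final image is real, 13.8 cm to the right of lens 2 (overall magnification ≈ -0.026).

13.8 cm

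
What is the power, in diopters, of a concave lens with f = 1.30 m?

For a concave lens, f = −1.30 m.
P = 1/f = 1/(-1.30 m) = -0.769 D.

P = -0.769 D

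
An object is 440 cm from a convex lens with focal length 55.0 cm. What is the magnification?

1/d_i = 1/f − 1/d_o = 1/(55.00) − 1/(440) = 0.01591, so d_i = 62.86 cm.
m = −d_i/d_o = −(62.86)/(440) = -0.143.
The image is real, inverted and reduced, on the far side of the lens.

m = -0.143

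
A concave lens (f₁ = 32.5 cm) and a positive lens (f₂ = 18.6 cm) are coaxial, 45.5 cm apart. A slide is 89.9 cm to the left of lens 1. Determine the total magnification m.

f₁ = −32.5 cm (diverging).
Lens 1: 1/d_i1 = 1/(-32.5) − 1/(89.9) = -0.04189, so d_i1 = -23.87 cm; m₁ = −d_i1/d_o1 = +0.2655.
d_o2 = 45.5 − (-23.87) = 69.37 cm.
Lens 2: 1/d_i2 = 1/(18.6) − 1/(69.37) = 0.03935, so d_i2 = 25.41 cm; m₂ = −d_i2/d_o2 = -0.3664.
m = m₁·m₂ = (+0.2655)(-0.3664) = -0.0973.

m = -0.0973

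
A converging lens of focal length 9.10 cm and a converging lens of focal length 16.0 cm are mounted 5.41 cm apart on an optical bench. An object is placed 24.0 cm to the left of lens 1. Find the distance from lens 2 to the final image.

Lens 1: 1/d_i1 = 1/f₁ − 1/d_o1 = 1/(9.10) − 1/(24.0) = 0.06822, so d_i1 = 14.66 cm.
The intermediate image is 14.66 cm to the right of lens 1, which lies 9.250 cm to the right of lens 2 — a virtual object — so d_o2 = −9.250 cm.
Lens 2: 1/d_i2 = 1/f₂ − 1/d_o2 = 1/(16.0) − 1/(-9.250) = 0.1706, so d_i2 = 5.86 cm.
The final image is real, 5.86 cm to the right of lens 2 (overall magnification ≈ -0.39).

5.86 cm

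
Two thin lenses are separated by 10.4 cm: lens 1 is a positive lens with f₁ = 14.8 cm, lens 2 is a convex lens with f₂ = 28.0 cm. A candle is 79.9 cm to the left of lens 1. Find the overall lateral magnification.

Lens 1: 1/d_i1 = 1/(14.8) − 1/(79.9) = 0.05505, so d_i1 = 18.16 cm; m₁ = −d_i1/d_o1 = -0.2273.
d_o2 = 10.4 − (18.16) = -7.760 cm (virtual object).
Lens 2: 1/d_i2 = 1/(28.0) − 1/(-7.760) = 0.1646, so d_i2 = 6.076 cm; m₂ = −d_i2/d_o2 = +0.7830.
m = m₁·m₂ = (-0.2273)(+0.7830) = -0.178.

m = -0.178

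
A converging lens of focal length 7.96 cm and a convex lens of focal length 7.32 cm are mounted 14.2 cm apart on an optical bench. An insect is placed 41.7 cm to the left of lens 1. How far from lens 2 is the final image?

Lens 1: 1/d_i1 = 1/f₁ − 1/d_o1 = 1/(7.96) − 1/(41.7) = 0.1016, so d_i1 = 9.838 cm.
The intermediate image is 9.838 cm to the right of lens 1, which is 14.2 − (9.838) = 4.362 cm to the left of lens 2, so d_o2 = +4.362 cm.
Lens 2: 1/d_i2 = 1/f₂ − 1/d_o2 = 1/(7.32) − 1/(4.362) = -0.09264, so d_i2 = -10.8 cm.
The final image is virtual, 10.8 cm to the left of lens 2 (overall magnification ≈ -0.58).

10.8 cm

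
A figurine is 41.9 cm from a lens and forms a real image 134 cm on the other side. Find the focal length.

f = 31.9 cm (converging)

Real image ⇒ d_i = +134 cm.
1/f = 1/d_o + 1/d_i = 1/(41.9) + 1/(134) = 0.03133, so f = 31.9 cm.
Since f is positive, the lens is converging.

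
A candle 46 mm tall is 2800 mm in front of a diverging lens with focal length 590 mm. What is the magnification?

m = +0.174

For a diverging lens, f = -590 mm.
1/d_i = 1/f − 1/d_o = 1/(-590.0) − 1/(2800) = -0.002052, so d_i = -487.3 mm.
m = −d_i/d_o = −(-487.3)/(2800) = +0.174.
The image is virtual, upright and reduced, on the same side as the object.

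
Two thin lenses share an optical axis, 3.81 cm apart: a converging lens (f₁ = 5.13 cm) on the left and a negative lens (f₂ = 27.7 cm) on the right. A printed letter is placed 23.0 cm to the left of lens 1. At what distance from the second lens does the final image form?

Lens 1: 1/d_i1 = 1/f₁ − 1/d_o1 = 1/(5.13) − 1/(23.0) = 0.1515, so d_i1 = 6.603 cm.
The intermediate image is 6.603 cm to the right of lens 1, which lies 2.793 cm to the right of lens 2 — a virtual object — so d_o2 = −2.793 cm.
Lens 2 is diverging, so f₂ = −27.7 cm.
Lens 2: 1/d_i2 = 1/f₂ − 1/d_o2 = 1/(-27.7) − 1/(-2.793) = 0.3219, so d_i2 = 3.11 cm.
The final image is real, 3.11 cm to the right of lens 2 (overall magnification ≈ -0.32).

3.11 cm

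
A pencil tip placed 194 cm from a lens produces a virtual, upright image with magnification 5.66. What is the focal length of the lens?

m = −d_i/d_o ⇒ d_i = −m·d_o = −(+5.66)·(194) = -1098 cm.
1/f = 1/d_o + 1/d_i = 1/(194) + 1/(-1098) = 0.004244, so f = 236 cm.
Since f is positive, the lens is converging.

f = 236 cm (converging)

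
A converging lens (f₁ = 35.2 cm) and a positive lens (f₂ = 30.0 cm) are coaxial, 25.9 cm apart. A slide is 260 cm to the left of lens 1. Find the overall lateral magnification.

m = -0.105

Lens 1: 1/d_i1 = 1/(35.2) − 1/(260) = 0.02456, so d_i1 = 40.71 cm; m₁ = −d_i1/d_o1 = -0.1566.
d_o2 = 25.9 − (40.71) = -14.81 cm (virtual object).
Lens 2: 1/d_i2 = 1/(30.0) − 1/(-14.81) = 0.1009, so d_i2 = 9.915 cm; m₂ = −d_i2/d_o2 = +0.6695.
m = m₁·m₂ = (-0.1566)(+0.6695) = -0.105.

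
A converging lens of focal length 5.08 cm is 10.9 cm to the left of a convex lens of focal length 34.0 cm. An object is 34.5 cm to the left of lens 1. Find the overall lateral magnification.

m = -0.202

Lens 1: 1/d_i1 = 1/(5.08) − 1/(34.5) = 0.1679, so d_i1 = 5.957 cm; m₁ = −d_i1/d_o1 = -0.1727.
d_o2 = 10.9 − (5.957) = 4.943 cm.
Lens 2: 1/d_i2 = 1/(34.0) − 1/(4.943) = -0.1729, so d_i2 = -5.784 cm; m₂ = −d_i2/d_o2 = +1.170.
m = m₁·m₂ = (-0.1727)(+1.170) = -0.202.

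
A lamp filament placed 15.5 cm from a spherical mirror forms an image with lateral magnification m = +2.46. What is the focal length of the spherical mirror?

m = −d_i/d_o ⇒ d_i = −m·d_o = −(+2.46)·(15.5) = -38.13 cm.
1/f = 1/d_o + 1/d_i = 1/(15.5) + 1/(-38.13) = 0.03829, so f = 26.1 cm.
Since f is positive, the spherical mirror is concave.

f = 26.1 cm (concave)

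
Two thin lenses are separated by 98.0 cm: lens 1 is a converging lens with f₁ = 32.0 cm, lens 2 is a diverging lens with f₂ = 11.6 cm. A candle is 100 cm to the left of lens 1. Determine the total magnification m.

m = -0.0873

Lens 1: 1/d_i1 = 1/(32.0) − 1/(100) = 0.02125, so d_i1 = 47.06 cm; m₁ = −d_i1/d_o1 = -0.4706.
d_o2 = 98.0 − (47.06) = 50.94 cm.
f₂ = −11.6 cm (diverging).
Lens 2: 1/d_i2 = 1/(-11.6) − 1/(50.94) = -0.1058, so d_i2 = -9.448 cm; m₂ = −d_i2/d_o2 = +0.1855.
m = m₁·m₂ = (-0.4706)(+0.1855) = -0.0873.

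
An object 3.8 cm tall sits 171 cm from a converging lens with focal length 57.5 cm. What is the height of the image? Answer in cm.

1/d_i = 1/f − 1/d_o = 1/(57.50) − 1/(171) = 0.01154, so d_i = 86.63 cm.
m = −d_i/d_o = -0.5066.
|h_i| = |m|·h_o = 0.5066 × 3.8 = 1.93 cm. The image is real, inverted and reduced, on the far side of the lens.

1.93 cm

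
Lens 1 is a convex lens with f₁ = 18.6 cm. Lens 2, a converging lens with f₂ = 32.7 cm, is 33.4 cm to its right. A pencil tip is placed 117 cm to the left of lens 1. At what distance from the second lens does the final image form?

Lens 1: 1/d_i1 = 1/f₁ − 1/d_o1 = 1/(18.6) − 1/(117) = 0.04522, so d_i1 = 22.12 cm.
The intermediate image is 22.12 cm to the right of lens 1, which is 33.4 − (22.12) = 11.28 cm to the left of lens 2, so d_o2 = +11.28 cm.
Lens 2: 1/d_i2 = 1/f₂ − 1/d_o2 = 1/(32.7) − 1/(11.28) = -0.05807, so d_i2 = -17.2 cm.
The final image is virtual, 17.2 cm to the left of lens 2 (overall magnification ≈ -0.29).

17.2 cm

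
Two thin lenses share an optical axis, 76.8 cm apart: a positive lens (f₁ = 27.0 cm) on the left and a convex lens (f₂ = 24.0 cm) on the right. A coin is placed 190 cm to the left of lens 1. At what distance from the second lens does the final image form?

Lens 1: 1/d_i1 = 1/f₁ − 1/d_o1 = 1/(27.0) − 1/(190) = 0.03177, so d_i1 = 31.47 cm.
The intermediate image is 31.47 cm to the right of lens 1, which is 76.8 − (31.47) = 45.33 cm to the left of lens 2, so d_o2 = +45.33 cm.
Lens 2: 1/d_i2 = 1/f₂ − 1/d_o2 = 1/(24.0) − 1/(45.33) = 0.01961, so d_i2 = 51.0 cm.
The final image is real, 51.0 cm to the right of lens 2 (overall magnification ≈ 0.19).

51.0 cm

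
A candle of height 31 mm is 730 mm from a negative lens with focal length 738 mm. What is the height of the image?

15.6 mm

For a negative lens, f = -738 mm.
1/d_i = 1/f − 1/d_o = 1/(-738.0) − 1/(730) = -0.002725, so d_i = -367.0 mm.
m = −d_i/d_o = +0.5027.
|h_i| = |m|·h_o = 0.5027 × 31 = 15.6 mm. The image is virtual, upright and reduced, on the same side as the object.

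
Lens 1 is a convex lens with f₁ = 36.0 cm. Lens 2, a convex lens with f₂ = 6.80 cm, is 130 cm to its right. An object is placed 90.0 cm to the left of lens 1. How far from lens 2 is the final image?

7.53 cm

Lens 1: 1/d_i1 = 1/f₁ − 1/d_o1 = 1/(36.0) − 1/(90.0) = 0.01667, so d_i1 = 60.00 cm.
The intermediate image is 60.00 cm to the right of lens 1, which is 130 − (60.00) = 70.00 cm to the left of lens 2, so d_o2 = +70.00 cm.
Lens 2: 1/d_i2 = 1/f₂ − 1/d_o2 = 1/(6.80) − 1/(70.00) = 0.1328, so d_i2 = 7.53 cm.
The final image is real, 7.53 cm to the right of lens 2 (overall magnification ≈ 0.072).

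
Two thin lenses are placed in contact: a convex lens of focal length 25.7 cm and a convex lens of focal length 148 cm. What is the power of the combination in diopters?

P₁ = 1/f₁ = 1/(0.257 m) = +3.891 D; P₂ = 1/f₂ = 1/(1.48 m) = +0.6757 D.
For thin lenses in contact, P = P₁ + P₂ = (+3.891) + (+0.6757) = +4.57 D.

P = +4.57 D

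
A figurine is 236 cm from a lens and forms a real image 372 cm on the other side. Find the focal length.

Real image ⇒ d_i = +372 cm.
1/f = 1/d_o + 1/d_i = 1/(236) + 1/(372) = 0.006925, so f = 144 cm.
Since f is positive, the lens is converging.

f = 144 cm (converging)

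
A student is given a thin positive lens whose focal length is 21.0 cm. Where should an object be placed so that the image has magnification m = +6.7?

17.9 cm

m = −d_i/d_o ⇒ d_i = −m·d_o.
1/f = 1/d_o + 1/d_i = 1/d_o − 1/(m·d_o) = (1 − 1/m)/d_o, so d_o = f(1 − 1/m) = (21.00)(1 − 1/(+6.7)) = 17.9 cm.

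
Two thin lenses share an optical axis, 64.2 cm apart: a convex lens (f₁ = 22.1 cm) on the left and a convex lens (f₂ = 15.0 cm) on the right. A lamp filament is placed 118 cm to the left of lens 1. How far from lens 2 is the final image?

25.2 cm

Lens 1: 1/d_i1 = 1/f₁ − 1/d_o1 = 1/(22.1) − 1/(118) = 0.03677, so d_i1 = 27.19 cm.
The intermediate image is 27.19 cm to the right of lens 1, which is 64.2 − (27.19) = 37.01 cm to the left of lens 2, so d_o2 = +37.01 cm.
Lens 2: 1/d_i2 = 1/f₂ − 1/d_o2 = 1/(15.0) − 1/(37.01) = 0.03965, so d_i2 = 25.2 cm.
The final image is real, 25.2 cm to the right of lens 2 (overall magnification ≈ 0.16).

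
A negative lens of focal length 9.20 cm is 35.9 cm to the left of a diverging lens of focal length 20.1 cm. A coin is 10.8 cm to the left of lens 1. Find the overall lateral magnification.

f₁ = −9.20 cm (diverging).
Lens 1: 1/d_i1 = 1/(-9.20) − 1/(10.8) = -0.2013, so d_i1 = -4.968 cm; m₁ = −d_i1/d_o1 = +0.4600.
d_o2 = 35.9 − (-4.968) = 40.87 cm.
f₂ = −20.1 cm (diverging).
Lens 2: 1/d_i2 = 1/(-20.1) − 1/(40.87) = -0.07422, so d_i2 = -13.47 cm; m₂ = −d_i2/d_o2 = +0.3297.
m = m₁·m₂ = (+0.4600)(+0.3297) = +0.152.

m = +0.152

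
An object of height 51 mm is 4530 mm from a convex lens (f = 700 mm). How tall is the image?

9.32 mm

1/d_i = 1/f − 1/d_o = 1/(700.0) − 1/(4530) = 0.001208, so d_i = 827.9 mm.
m = −d_i/d_o = -0.1828.
|h_i| = |m|·h_o = 0.1828 × 51 = 9.32 mm. The image is real, inverted and reduced, on the far side of the lens.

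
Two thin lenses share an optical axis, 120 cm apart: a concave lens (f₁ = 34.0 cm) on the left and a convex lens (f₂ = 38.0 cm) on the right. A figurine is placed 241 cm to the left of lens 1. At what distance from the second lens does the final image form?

Lens 1 is diverging, so f₁ = −34.0 cm.
Lens 1: 1/d_i1 = 1/f₁ − 1/d_o1 = 1/(-34.0) − 1/(241) = -0.03356, so d_i1 = -29.80 cm.
The intermediate image is 29.80 cm to the left of lens 1 (virtual), which is 120 − (-29.80) = 149.8 cm to the left of lens 2, so d_o2 = +149.8 cm.
Lens 2: 1/d_i2 = 1/f₂ − 1/d_o2 = 1/(38.0) − 1/(149.8) = 0.01964, so d_i2 = 50.9 cm.
The final image is real, 50.9 cm to the right of lens 2 (overall magnification ≈ -0.042).

50.9 cm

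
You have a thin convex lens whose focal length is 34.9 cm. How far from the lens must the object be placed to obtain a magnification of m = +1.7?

m = −d_i/d_o ⇒ d_i = −m·d_o.
1/f = 1/d_o + 1/d_i = 1/d_o − 1/(m·d_o) = (1 − 1/m)/d_o, so d_o = f(1 − 1/m) = (34.90)(1 − 1/(+1.7)) = 14.4 cm.

14.4 cm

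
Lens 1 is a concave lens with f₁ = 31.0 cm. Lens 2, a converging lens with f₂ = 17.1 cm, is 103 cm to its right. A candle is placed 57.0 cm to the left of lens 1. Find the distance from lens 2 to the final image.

19.9 cm

Lens 1 is diverging, so f₁ = −31.0 cm.
Lens 1: 1/d_i1 = 1/f₁ − 1/d_o1 = 1/(-31.0) − 1/(57.0) = -0.04980, so d_i1 = -20.08 cm.
The intermediate image is 20.08 cm to the left of lens 1 (virtual), which is 103 − (-20.08) = 123.1 cm to the left of lens 2, so d_o2 = +123.1 cm.
Lens 2: 1/d_i2 = 1/f₂ − 1/d_o2 = 1/(17.1) − 1/(123.1) = 0.05036, so d_i2 = 19.9 cm.
The final image is real, 19.9 cm to the right of lens 2 (overall magnification ≈ -0.057).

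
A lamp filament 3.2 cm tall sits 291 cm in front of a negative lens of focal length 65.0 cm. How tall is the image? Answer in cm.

For a negative lens, f = -65.0 cm.
1/d_i = 1/f − 1/d_o = 1/(-65.00) − 1/(291) = -0.01882, so d_i = -53.13 cm.
m = −d_i/d_o = +0.1826.
|h_i| = |m|·h_o = 0.1826 × 3.2 = 0.584 cm. The image is virtual, upright and reduced, on the same side as the object.

0.584 cm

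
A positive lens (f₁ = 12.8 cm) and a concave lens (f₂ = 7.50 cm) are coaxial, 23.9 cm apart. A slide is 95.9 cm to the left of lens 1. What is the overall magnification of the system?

Lens 1: 1/d_i1 = 1/(12.8) − 1/(95.9) = 0.06770, so d_i1 = 14.77 cm; m₁ = −d_i1/d_o1 = -0.1540.
d_o2 = 23.9 − (14.77) = 9.130 cm.
f₂ = −7.50 cm (diverging).
Lens 2: 1/d_i2 = 1/(-7.50) − 1/(9.130) = -0.2429, so d_i2 = -4.118 cm; m₂ = −d_i2/d_o2 = +0.4510.
m = m₁·m₂ = (-0.1540)(+0.4510) = -0.0695.

m = -0.0695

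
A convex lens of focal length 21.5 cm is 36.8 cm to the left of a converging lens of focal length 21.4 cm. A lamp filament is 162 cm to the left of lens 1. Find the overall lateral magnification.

Lens 1: 1/d_i1 = 1/(21.5) − 1/(162) = 0.04034, so d_i1 = 24.79 cm; m₁ = −d_i1/d_o1 = -0.1530.
d_o2 = 36.8 − (24.79) = 12.01 cm.
Lens 2: 1/d_i2 = 1/(21.4) − 1/(12.01) = -0.03653, so d_i2 = -27.37 cm; m₂ = −d_i2/d_o2 = +2.279.
m = m₁·m₂ = (-0.1530)(+2.279) = -0.349.

m = -0.349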